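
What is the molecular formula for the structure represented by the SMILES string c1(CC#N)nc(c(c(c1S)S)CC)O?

C9H10N2OS2

Heavy atoms from the SMILES: 9 C, 2 N, 1 O, 2 S.
Implicit hydrogens by atom environment:
  5 × C (aromatic): no H
  2 × C: 2 H each → 4
  2 × S: 1 H each → 2
  1 × C: 3 H
  1 × C: no H
  1 × N (aromatic): no H
  1 × N: no H
  1 × O: 1 H
  Total hydrogens = 10.
Molecular formula: C9H10N2OS2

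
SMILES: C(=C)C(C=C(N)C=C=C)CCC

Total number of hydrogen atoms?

17

Hydrogens are implicit in SMILES; fill each atom to its normal valence:
  4 × C: 2 H each → 8
  4 × C: 1 H each → 4
  2 × C: no H
  1 × C: 3 H
  1 × N: 2 H
  Total hydrogens = 17.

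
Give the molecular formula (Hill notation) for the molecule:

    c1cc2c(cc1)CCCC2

C10H12

Heavy atoms from the SMILES: 10 C.
Implicit hydrogens by atom environment:
  4 × C: 2 H each → 8
  4 × C (aromatic): 1 H each → 4
  2 × C (aromatic): no H
  Total hydrogens = 12.
Molecular formula: C10H12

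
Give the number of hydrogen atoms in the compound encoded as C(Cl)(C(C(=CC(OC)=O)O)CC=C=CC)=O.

13

Hydrogens are implicit in SMILES; fill each atom to its normal valence:
  4 × C: 1 H each → 4
  4 × C: no H
  3 × O: no H
  2 × C: 3 H each → 6
  1 × C: 2 H
  1 × Cl: no H
  1 × O: 1 H
  Total hydrogens = 13.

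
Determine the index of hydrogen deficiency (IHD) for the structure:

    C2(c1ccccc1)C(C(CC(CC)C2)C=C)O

Molecular formula from the SMILES: C16H22O.
DoU = (2C + 2 + N − H − X)/2 = (2·16 + 2 + 0 − 22 − 0)/2 = 12/2 = 6.
(Structurally: 2 ring(s) + 4 π bond(s) = 6.)

6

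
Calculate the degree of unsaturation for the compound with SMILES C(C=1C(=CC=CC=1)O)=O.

Molecular formula from the SMILES: C7H6O2.
DoU = (2C + 2 + N − H − X)/2 = (2·7 + 2 + 0 − 6 − 0)/2 = 10/2 = 5.
(Structurally: 1 ring(s) + 4 π bond(s) = 5.)

5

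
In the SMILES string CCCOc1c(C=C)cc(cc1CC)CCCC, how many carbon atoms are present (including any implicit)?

17

The symbol for carbon appears 17 times in the SMILES. Lowercase c denotes aromatic carbon and counts toward C.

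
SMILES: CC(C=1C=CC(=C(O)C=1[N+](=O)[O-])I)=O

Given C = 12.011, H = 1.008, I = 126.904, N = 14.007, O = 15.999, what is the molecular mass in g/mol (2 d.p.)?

307.04

Molecular formula: C8H6INO4.
M = 8×12.011 + 6×1.008 + 1×126.904 + 1×14.007 + 4×15.999 = 307.04 g/mol.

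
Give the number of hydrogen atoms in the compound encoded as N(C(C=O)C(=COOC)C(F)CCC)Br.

15

Hydrogens are implicit in SMILES; fill each atom to its normal valence:
  4 × C: 1 H each → 4
  3 × O: no H
  2 × C: 3 H each → 6
  2 × C: 2 H each → 4
  1 × Br: no H
  1 × C: no H
  1 × F: no H
  1 × N: 1 H
  Total hydrogens = 15.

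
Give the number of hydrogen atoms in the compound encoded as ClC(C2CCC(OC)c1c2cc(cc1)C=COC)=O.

Hydrogens are implicit in SMILES; fill each atom to its normal valence:
  4 × C: 1 H each → 4
  3 × C (aromatic): 1 H each → 3
  3 × C (aromatic): no H
  3 × O: no H
  2 × C: 3 H each → 6
  2 × C: 2 H each → 4
  1 × C: no H
  1 × Cl: no H
  Total hydrogens = 17.

17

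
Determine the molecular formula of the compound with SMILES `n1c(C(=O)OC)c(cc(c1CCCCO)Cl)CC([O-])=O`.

C13H15ClNO5-

Heavy atoms from the SMILES: 13 C, 1 Cl, 1 N, 5 O.
Implicit hydrogens by atom environment:
  5 × C: 2 H each → 10
  4 × C (aromatic): no H
  3 × O: no H
  2 × C: no H
  1 × C: 3 H
  1 × C (aromatic): 1 H
  1 × Cl: no H
  1 × N (aromatic): no H
  1 × O: 1 H
  1 × O (charge -1): no H
  Total hydrogens = 15.
Net charge -1.
Molecular formula: C13H15ClNO5-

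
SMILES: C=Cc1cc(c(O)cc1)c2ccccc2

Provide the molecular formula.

Heavy atoms from the SMILES: 14 C, 1 O.
Implicit hydrogens by atom environment:
  8 × C (aromatic): 1 H each → 8
  4 × C (aromatic): no H
  1 × C: 2 H
  1 × C: 1 H
  1 × O: 1 H
  Total hydrogens = 12.
Molecular formula: C14H12O

C14H12O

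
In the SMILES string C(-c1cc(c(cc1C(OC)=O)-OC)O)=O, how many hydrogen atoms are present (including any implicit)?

10

Hydrogens are implicit in SMILES; fill each atom to its normal valence:
  4 × C (aromatic): no H
  4 × O: no H
  2 × C: 3 H each → 6
  2 × C (aromatic): 1 H each → 2
  1 × C: 1 H
  1 × C: no H
  1 × O: 1 H
  Total hydrogens = 10.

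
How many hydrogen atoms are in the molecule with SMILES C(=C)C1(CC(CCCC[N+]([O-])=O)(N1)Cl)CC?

Hydrogens are implicit in SMILES; fill each atom to its normal valence:
  7 × C: 2 H each → 14
  2 × C: no H
  1 × C: 3 H
  1 × C: 1 H
  1 × Cl: no H
  1 × N: 1 H
  1 × N (charge +1): no H
  1 × O: no H
  1 × O (charge -1): no H
  Total hydrogens = 19.

19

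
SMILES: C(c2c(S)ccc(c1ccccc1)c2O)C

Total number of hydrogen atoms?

Hydrogens are implicit in SMILES; fill each atom to its normal valence:
  7 × C (aromatic): 1 H each → 7
  5 × C (aromatic): no H
  1 × C: 3 H
  1 × C: 2 H
  1 × O: 1 H
  1 × S: 1 H
  Total hydrogens = 14.

14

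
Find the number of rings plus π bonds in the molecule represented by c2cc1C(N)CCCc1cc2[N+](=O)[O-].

6

Molecular formula from the SMILES: C10H12N2O2.
DoU = (2C + 2 + N − H − X)/2 = (2·10 + 2 + 2 − 12 − 0)/2 = 12/2 = 6.
(Structurally: 2 ring(s) + 4 π bond(s) = 6.)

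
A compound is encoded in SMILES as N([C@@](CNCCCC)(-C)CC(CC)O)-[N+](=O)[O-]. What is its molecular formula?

C11H25N3O3

Heavy atoms from the SMILES: 11 C, 3 N, 3 O.
Implicit hydrogens by atom environment:
  6 × C: 2 H each → 12
  3 × C: 3 H each → 9
  2 × N: 1 H each → 2
  1 × C: 1 H
  1 × C: no H
  1 × N (charge +1): no H
  1 × O: 1 H
  1 × O: no H
  1 × O (charge -1): no H
  Total hydrogens = 25.
Molecular formula: C11H25N3O3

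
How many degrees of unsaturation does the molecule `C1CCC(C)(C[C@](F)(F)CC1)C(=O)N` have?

Molecular formula from the SMILES: C10H17F2NO.
DoU = (2C + 2 + N − H − X)/2 = (2·10 + 2 + 1 − 17 − 2)/2 = 4/2 = 2.
(Structurally: 1 ring(s) + 1 π bond(s) = 2.)

2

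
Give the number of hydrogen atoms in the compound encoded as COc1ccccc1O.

8

Hydrogens are implicit in SMILES; fill each atom to its normal valence:
  4 × C (aromatic): 1 H each → 4
  2 × C (aromatic): no H
  1 × C: 3 H
  1 × O: 1 H
  1 × O: no H
  Total hydrogens = 8.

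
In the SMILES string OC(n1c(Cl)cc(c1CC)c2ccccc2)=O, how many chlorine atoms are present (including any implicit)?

The symbol for chlorine appears 1 time in the SMILES.

1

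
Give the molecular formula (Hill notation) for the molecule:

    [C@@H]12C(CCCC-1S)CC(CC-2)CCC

Heavy atoms from the SMILES: 13 C, 1 S.
Implicit hydrogens by atom environment:
  8 × C: 2 H each → 16
  4 × C: 1 H each → 4
  1 × C: 3 H
  1 × S: 1 H
  Total hydrogens = 24.
Molecular formula: C13H24S

C13H24S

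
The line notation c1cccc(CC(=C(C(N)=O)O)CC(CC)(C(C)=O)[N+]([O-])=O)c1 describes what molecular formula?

C16H20N2O5

Heavy atoms from the SMILES: 16 C, 2 N, 5 O.
Implicit hydrogens by atom environment:
  5 × C (aromatic): 1 H each → 5
  5 × C: no H
  3 × C: 2 H each → 6
  3 × O: no H
  2 × C: 3 H each → 6
  1 × C (aromatic): no H
  1 × N: 2 H
  1 × N (charge +1): no H
  1 × O: 1 H
  1 × O (charge -1): no H
  Total hydrogens = 20.
Molecular formula: C16H20N2O5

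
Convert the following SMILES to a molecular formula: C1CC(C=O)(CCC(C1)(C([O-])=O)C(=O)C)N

C11H16NO4-

Heavy atoms from the SMILES: 11 C, 1 N, 4 O.
Implicit hydrogens by atom environment:
  5 × C: 2 H each → 10
  4 × C: no H
  3 × O: no H
  1 × C: 3 H
  1 × C: 1 H
  1 × N: 2 H
  1 × O (charge -1): no H
  Total hydrogens = 16.
Net charge -1.
Molecular formula: C11H16NO4-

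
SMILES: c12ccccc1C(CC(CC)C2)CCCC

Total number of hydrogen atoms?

Hydrogens are implicit in SMILES; fill each atom to its normal valence:
  6 × C: 2 H each → 12
  4 × C (aromatic): 1 H each → 4
  2 × C: 3 H each → 6
  2 × C: 1 H each → 2
  2 × C (aromatic): no H
  Total hydrogens = 24.

24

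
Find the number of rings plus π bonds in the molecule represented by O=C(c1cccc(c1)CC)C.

Molecular formula from the SMILES: C10H12O.
DoU = (2C + 2 + N − H − X)/2 = (2·10 + 2 + 0 − 12 − 0)/2 = 10/2 = 5.
(Structurally: 1 ring(s) + 4 π bond(s) = 5.)

5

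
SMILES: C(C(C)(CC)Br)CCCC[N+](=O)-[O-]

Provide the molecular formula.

C9H18BrNO2

Heavy atoms from the SMILES: 1 Br, 9 C, 1 N, 2 O.
Implicit hydrogens by atom environment:
  6 × C: 2 H each → 12
  2 × C: 3 H each → 6
  1 × Br: no H
  1 × C: no H
  1 × N (charge +1): no H
  1 × O: no H
  1 × O (charge -1): no H
  Total hydrogens = 18.
Molecular formula: C9H18BrNO2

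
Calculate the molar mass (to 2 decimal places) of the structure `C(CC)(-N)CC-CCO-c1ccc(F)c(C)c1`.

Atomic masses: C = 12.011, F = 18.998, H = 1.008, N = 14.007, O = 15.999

Molecular formula: C14H22FNO.
M = 14×12.011 + 1×18.998 + 22×1.008 + 1×14.007 + 1×15.999 = 239.33 g/mol.

239.33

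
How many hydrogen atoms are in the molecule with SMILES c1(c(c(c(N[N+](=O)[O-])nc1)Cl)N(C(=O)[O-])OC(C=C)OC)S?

Hydrogens are implicit in SMILES; fill each atom to its normal valence:
  4 × C (aromatic): no H
  4 × O: no H
  2 × C: 1 H each → 2
  2 × O (charge -1): no H
  1 × C: 3 H
  1 × C: 2 H
  1 × C (aromatic): 1 H
  1 × C: no H
  1 × Cl: no H
  1 × N: 1 H
  1 × N (aromatic): no H
  1 × N: no H
  1 × N (charge +1): no H
  1 × S: 1 H
  Total hydrogens = 10.

10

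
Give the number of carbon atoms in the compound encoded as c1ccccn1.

5

The symbol for carbon appears 5 times in the SMILES. Lowercase c denotes aromatic carbon and counts toward C.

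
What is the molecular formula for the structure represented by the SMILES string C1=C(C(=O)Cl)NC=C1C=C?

Heavy atoms from the SMILES: 7 C, 1 Cl, 1 N, 1 O.
Implicit hydrogens by atom environment:
  2 × C (aromatic): 1 H each → 2
  2 × C (aromatic): no H
  1 × C: 2 H
  1 × C: 1 H
  1 × C: no H
  1 × Cl: no H
  1 × N (aromatic): 1 H
  1 × O: no H
  Total hydrogens = 6.
Molecular formula: C7H6ClNO

C7H6ClNO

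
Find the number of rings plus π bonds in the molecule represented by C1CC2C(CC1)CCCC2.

Molecular formula from the SMILES: C10H18.
DoU = (2C + 2 + N − H − X)/2 = (2·10 + 2 + 0 − 18 − 0)/2 = 4/2 = 2.
(Structurally: 2 ring(s) + 0 π bond(s) = 2.)

2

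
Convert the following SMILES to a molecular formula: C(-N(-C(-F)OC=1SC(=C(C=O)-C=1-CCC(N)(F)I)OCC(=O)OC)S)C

C14H19F2IN2O5S2

Heavy atoms from the SMILES: 14 C, 2 F, 1 I, 2 N, 5 O, 2 S.
Implicit hydrogens by atom environment:
  5 × O: no H
  4 × C: 2 H each → 8
  4 × C (aromatic): no H
  2 × C: 3 H each → 6
  2 × C: 1 H each → 2
  2 × C: no H
  2 × F: no H
  1 × I: no H
  1 × N: 2 H
  1 × N: no H
  1 × S: 1 H
  1 × S (aromatic): no H
  Total hydrogens = 19.
Molecular formula: C14H19F2IN2O5S2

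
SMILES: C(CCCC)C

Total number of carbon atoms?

The symbol for carbon appears 6 times in the SMILES.

6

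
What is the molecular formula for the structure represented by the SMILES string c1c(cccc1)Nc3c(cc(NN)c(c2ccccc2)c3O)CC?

C20H21N3O

Heavy atoms from the SMILES: 20 C, 3 N, 1 O.
Implicit hydrogens by atom environment:
  11 × C (aromatic): 1 H each → 11
  7 × C (aromatic): no H
  2 × N: 1 H each → 2
  1 × C: 3 H
  1 × C: 2 H
  1 × N: 2 H
  1 × O: 1 H
  Total hydrogens = 21.
Molecular formula: C20H21N3O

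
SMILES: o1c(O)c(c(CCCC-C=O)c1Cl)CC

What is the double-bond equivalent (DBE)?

4

Molecular formula from the SMILES: C11H15ClO3.
DoU = (2C + 2 + N − H − X)/2 = (2·11 + 2 + 0 − 15 − 1)/2 = 8/2 = 4.
(Structurally: 1 ring(s) + 3 π bond(s) = 4.)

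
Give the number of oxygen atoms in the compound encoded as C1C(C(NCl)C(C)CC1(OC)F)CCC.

The symbol for oxygen appears 1 time in the SMILES.

1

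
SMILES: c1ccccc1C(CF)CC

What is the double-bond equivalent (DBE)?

4

Molecular formula from the SMILES: C10H13F.
DoU = (2C + 2 + N − H − X)/2 = (2·10 + 2 + 0 − 13 − 1)/2 = 8/2 = 4.
(Structurally: 1 ring(s) + 3 π bond(s) = 4.)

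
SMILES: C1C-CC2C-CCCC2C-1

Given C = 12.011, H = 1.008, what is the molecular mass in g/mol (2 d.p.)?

138.25

Molecular formula: C10H18.
M = 10×12.011 + 18×1.008 = 138.25 g/mol.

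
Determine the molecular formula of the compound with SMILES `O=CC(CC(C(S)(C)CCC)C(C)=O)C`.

C12H22O2S

Heavy atoms from the SMILES: 12 C, 2 O, 1 S.
Implicit hydrogens by atom environment:
  4 × C: 3 H each → 12
  3 × C: 2 H each → 6
  3 × C: 1 H each → 3
  2 × C: no H
  2 × O: no H
  1 × S: 1 H
  Total hydrogens = 22.
Molecular formula: C12H22O2S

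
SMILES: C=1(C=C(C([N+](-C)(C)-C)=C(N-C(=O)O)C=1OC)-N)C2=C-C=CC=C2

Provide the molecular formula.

Heavy atoms from the SMILES: 17 C, 3 N, 3 O.
Implicit hydrogens by atom environment:
  6 × C (aromatic): 1 H each → 6
  6 × C (aromatic): no H
  4 × C: 3 H each → 12
  2 × O: no H
  1 × C: no H
  1 × N: 2 H
  1 × N: 1 H
  1 × N (charge +1): no H
  1 × O: 1 H
  Total hydrogens = 22.
Net charge +1.
Molecular formula: C17H22N3O3+

C17H22N3O3+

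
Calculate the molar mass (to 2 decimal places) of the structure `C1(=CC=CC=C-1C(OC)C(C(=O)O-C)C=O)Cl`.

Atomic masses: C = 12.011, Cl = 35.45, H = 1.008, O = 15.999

256.68

Molecular formula: C12H13ClO4.
M = 12×12.011 + 1×35.45 + 13×1.008 + 4×15.999 = 256.68 g/mol.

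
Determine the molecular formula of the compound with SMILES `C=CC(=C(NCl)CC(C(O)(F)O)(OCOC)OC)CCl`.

C11H18Cl2FNO5

Heavy atoms from the SMILES: 11 C, 2 Cl, 1 F, 1 N, 5 O.
Implicit hydrogens by atom environment:
  4 × C: 2 H each → 8
  4 × C: no H
  3 × O: no H
  2 × C: 3 H each → 6
  2 × Cl: no H
  2 × O: 1 H each → 2
  1 × C: 1 H
  1 × F: no H
  1 × N: 1 H
  Total hydrogens = 18.
Molecular formula: C11H18Cl2FNO5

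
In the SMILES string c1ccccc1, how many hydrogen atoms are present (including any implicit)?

Hydrogens are implicit in SMILES; fill each atom to its normal valence:
  6 × C (aromatic): 1 H each → 6
  Total hydrogens = 6.

6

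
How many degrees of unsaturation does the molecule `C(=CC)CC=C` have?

2

Molecular formula from the SMILES: C6H10.
DoU = (2C + 2 + N − H − X)/2 = (2·6 + 2 + 0 − 10 − 0)/2 = 4/2 = 2.
(Structurally: 0 ring(s) + 2 π bond(s) = 2.)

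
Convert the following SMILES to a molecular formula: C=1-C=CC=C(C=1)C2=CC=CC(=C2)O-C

Heavy atoms from the SMILES: 13 C, 1 O.
Implicit hydrogens by atom environment:
  9 × C (aromatic): 1 H each → 9
  3 × C (aromatic): no H
  1 × C: 3 H
  1 × O: no H
  Total hydrogens = 12.
Molecular formula: C13H12O

C13H12O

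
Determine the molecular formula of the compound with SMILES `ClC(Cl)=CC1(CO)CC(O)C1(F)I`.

Heavy atoms from the SMILES: 7 C, 2 Cl, 1 F, 1 I, 2 O.
Implicit hydrogens by atom environment:
  3 × C: no H
  2 × C: 2 H each → 4
  2 × C: 1 H each → 2
  2 × Cl: no H
  2 × O: 1 H each → 2
  1 × F: no H
  1 × I: no H
  Total hydrogens = 8.
Molecular formula: C7H8Cl2FIO2

C7H8Cl2FIO2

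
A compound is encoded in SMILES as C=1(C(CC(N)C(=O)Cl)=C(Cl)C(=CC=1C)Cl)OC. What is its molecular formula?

C11H12Cl3NO2

Heavy atoms from the SMILES: 11 C, 3 Cl, 1 N, 2 O.
Implicit hydrogens by atom environment:
  5 × C (aromatic): no H
  3 × Cl: no H
  2 × C: 3 H each → 6
  2 × O: no H
  1 × C: 2 H
  1 × C (aromatic): 1 H
  1 × C: 1 H
  1 × C: no H
  1 × N: 2 H
  Total hydrogens = 12.
Molecular formula: C11H12Cl3NO2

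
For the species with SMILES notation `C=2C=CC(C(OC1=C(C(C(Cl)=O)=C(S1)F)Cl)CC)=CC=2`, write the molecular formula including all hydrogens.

Heavy atoms from the SMILES: 14 C, 2 Cl, 1 F, 2 O, 1 S.
Implicit hydrogens by atom environment:
  5 × C (aromatic): 1 H each → 5
  5 × C (aromatic): no H
  2 × Cl: no H
  2 × O: no H
  1 × C: 3 H
  1 × C: 2 H
  1 × C: 1 H
  1 × C: no H
  1 × F: no H
  1 × S (aromatic): no H
  Total hydrogens = 11.
Molecular formula: C14H11Cl2FO2S

C14H11Cl2FO2S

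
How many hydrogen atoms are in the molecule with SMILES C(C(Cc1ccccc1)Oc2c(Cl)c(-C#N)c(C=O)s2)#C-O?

10

Hydrogens are implicit in SMILES; fill each atom to its normal valence:
  5 × C (aromatic): 1 H each → 5
  5 × C (aromatic): no H
  3 × C: no H
  2 × C: 1 H each → 2
  2 × O: no H
  1 × C: 2 H
  1 × Cl: no H
  1 × N: no H
  1 × O: 1 H
  1 × S (aromatic): no H
  Total hydrogens = 10.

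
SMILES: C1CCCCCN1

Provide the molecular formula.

C6H13N

Heavy atoms from the SMILES: 6 C, 1 N.
Implicit hydrogens by atom environment:
  6 × C: 2 H each → 12
  1 × N: 1 H
  Total hydrogens = 13.
Molecular formula: C6H13N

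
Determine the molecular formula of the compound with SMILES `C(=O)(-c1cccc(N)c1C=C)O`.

Heavy atoms from the SMILES: 9 C, 1 N, 2 O.
Implicit hydrogens by atom environment:
  3 × C (aromatic): 1 H each → 3
  3 × C (aromatic): no H
  1 × C: 2 H
  1 × C: 1 H
  1 × C: no H
  1 × N: 2 H
  1 × O: 1 H
  1 × O: no H
  Total hydrogens = 9.
Molecular formula: C9H9NO2

C9H9NO2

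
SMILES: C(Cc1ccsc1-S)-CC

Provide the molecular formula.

C8H12S2

Heavy atoms from the SMILES: 8 C, 2 S.
Implicit hydrogens by atom environment:
  3 × C: 2 H each → 6
  2 × C (aromatic): 1 H each → 2
  2 × C (aromatic): no H
  1 × C: 3 H
  1 × S: 1 H
  1 × S (aromatic): no H
  Total hydrogens = 12.
Molecular formula: C8H12S2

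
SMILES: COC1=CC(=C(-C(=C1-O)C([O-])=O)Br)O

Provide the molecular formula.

C8H6BrO5-

Heavy atoms from the SMILES: 1 Br, 8 C, 5 O.
Implicit hydrogens by atom environment:
  5 × C (aromatic): no H
  2 × O: 1 H each → 2
  2 × O: no H
  1 × Br: no H
  1 × C: 3 H
  1 × C (aromatic): 1 H
  1 × C: no H
  1 × O (charge -1): no H
  Total hydrogens = 6.
Net charge -1.
Molecular formula: C8H6BrO5-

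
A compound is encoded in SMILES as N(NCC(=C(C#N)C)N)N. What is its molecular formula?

Heavy atoms from the SMILES: 5 C, 5 N.
Implicit hydrogens by atom environment:
  3 × C: no H
  2 × N: 2 H each → 4
  2 × N: 1 H each → 2
  1 × C: 3 H
  1 × C: 2 H
  1 × N: no H
  Total hydrogens = 11.
Molecular formula: C5H11N5

C5H11N5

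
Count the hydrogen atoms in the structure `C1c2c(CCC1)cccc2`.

12

Hydrogens are implicit in SMILES; fill each atom to its normal valence:
  4 × C: 2 H each → 8
  4 × C (aromatic): 1 H each → 4
  2 × C (aromatic): no H
  Total hydrogens = 12.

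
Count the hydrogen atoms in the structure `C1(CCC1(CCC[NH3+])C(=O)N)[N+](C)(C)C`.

Hydrogens are implicit in SMILES; fill each atom to its normal valence:
  5 × C: 2 H each → 10
  3 × C: 3 H each → 9
  2 × C: no H
  1 × C: 1 H
  1 × N (charge +1): 3 H
  1 × N: 2 H
  1 × N (charge +1): no H
  1 × O: no H
  Total hydrogens = 25.

25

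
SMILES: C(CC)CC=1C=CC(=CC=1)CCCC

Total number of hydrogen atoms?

Hydrogens are implicit in SMILES; fill each atom to its normal valence:
  6 × C: 2 H each → 12
  4 × C (aromatic): 1 H each → 4
  2 × C: 3 H each → 6
  2 × C (aromatic): no H
  Total hydrogens = 22.

22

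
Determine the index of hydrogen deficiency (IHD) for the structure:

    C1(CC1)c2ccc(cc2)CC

Molecular formula from the SMILES: C11H14.
DoU = (2C + 2 + N − H − X)/2 = (2·11 + 2 + 0 − 14 − 0)/2 = 10/2 = 5.
(Structurally: 2 ring(s) + 3 π bond(s) = 5.)

5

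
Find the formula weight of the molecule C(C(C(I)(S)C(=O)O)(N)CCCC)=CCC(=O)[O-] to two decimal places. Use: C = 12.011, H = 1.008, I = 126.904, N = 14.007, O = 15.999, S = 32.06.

Molecular formula: C11H17INO4S-.
M = 11×12.011 + 17×1.008 + 1×126.904 + 1×14.007 + 4×15.999 + 1×32.06 = 386.22 g/mol.

386.22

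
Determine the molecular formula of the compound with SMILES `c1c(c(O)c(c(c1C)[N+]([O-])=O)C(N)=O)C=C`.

C10H10N2O4

Heavy atoms from the SMILES: 10 C, 2 N, 4 O.
Implicit hydrogens by atom environment:
  5 × C (aromatic): no H
  2 × O: no H
  1 × C: 3 H
  1 × C: 2 H
  1 × C (aromatic): 1 H
  1 × C: 1 H
  1 × C: no H
  1 × N: 2 H
  1 × N (charge +1): no H
  1 × O: 1 H
  1 × O (charge -1): no H
  Total hydrogens = 10.
Molecular formula: C10H10N2O4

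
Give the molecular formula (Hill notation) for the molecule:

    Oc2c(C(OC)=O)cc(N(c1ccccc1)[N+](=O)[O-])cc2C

Heavy atoms from the SMILES: 15 C, 2 N, 5 O.
Implicit hydrogens by atom environment:
  7 × C (aromatic): 1 H each → 7
  5 × C (aromatic): no H
  3 × O: no H
  2 × C: 3 H each → 6
  1 × C: no H
  1 × N: no H
  1 × N (charge +1): no H
  1 × O: 1 H
  1 × O (charge -1): no H
  Total hydrogens = 14.
Molecular formula: C15H14N2O5

C15H14N2O5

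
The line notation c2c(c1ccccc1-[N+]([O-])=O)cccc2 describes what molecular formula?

Heavy atoms from the SMILES: 12 C, 1 N, 2 O.
Implicit hydrogens by atom environment:
  9 × C (aromatic): 1 H each → 9
  3 × C (aromatic): no H
  1 × N (charge +1): no H
  1 × O: no H
  1 × O (charge -1): no H
  Total hydrogens = 9.
Molecular formula: C12H9NO2

C12H9NO2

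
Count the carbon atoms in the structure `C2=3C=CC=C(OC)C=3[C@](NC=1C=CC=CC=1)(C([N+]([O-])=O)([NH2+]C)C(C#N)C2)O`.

The symbol for carbon appears 19 times in the SMILES.

19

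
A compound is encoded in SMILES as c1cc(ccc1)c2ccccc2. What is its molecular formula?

C12H10

Heavy atoms from the SMILES: 12 C.
Implicit hydrogens by atom environment:
  10 × C (aromatic): 1 H each → 10
  2 × C (aromatic): no H
  Total hydrogens = 10.
Molecular formula: C12H10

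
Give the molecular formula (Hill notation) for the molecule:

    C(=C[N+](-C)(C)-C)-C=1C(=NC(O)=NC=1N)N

C9H16N5O+

Heavy atoms from the SMILES: 9 C, 5 N, 1 O.
Implicit hydrogens by atom environment:
  4 × C (aromatic): no H
  3 × C: 3 H each → 9
  2 × C: 1 H each → 2
  2 × N: 2 H each → 4
  2 × N (aromatic): no H
  1 × N (charge +1): no H
  1 × O: 1 H
  Total hydrogens = 16.
Net charge +1.
Molecular formula: C9H16N5O+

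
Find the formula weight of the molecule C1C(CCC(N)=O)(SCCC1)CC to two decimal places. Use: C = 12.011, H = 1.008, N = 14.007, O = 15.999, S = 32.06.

201.33

Molecular formula: C10H19NOS.
M = 10×12.011 + 19×1.008 + 1×14.007 + 1×15.999 + 1×32.06 = 201.33 g/mol.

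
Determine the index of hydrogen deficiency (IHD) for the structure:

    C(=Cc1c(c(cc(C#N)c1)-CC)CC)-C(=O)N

8

Molecular formula from the SMILES: C14H16N2O.
DoU = (2C + 2 + N − H − X)/2 = (2·14 + 2 + 2 − 16 − 0)/2 = 16/2 = 8.
(Structurally: 1 ring(s) + 7 π bond(s) = 8.)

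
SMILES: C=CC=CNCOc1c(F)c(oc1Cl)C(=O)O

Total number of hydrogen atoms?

9

Hydrogens are implicit in SMILES; fill each atom to its normal valence:
  4 × C (aromatic): no H
  3 × C: 1 H each → 3
  2 × C: 2 H each → 4
  2 × O: no H
  1 × C: no H
  1 × Cl: no H
  1 × F: no H
  1 × N: 1 H
  1 × O: 1 H
  1 × O (aromatic): no H
  Total hydrogens = 9.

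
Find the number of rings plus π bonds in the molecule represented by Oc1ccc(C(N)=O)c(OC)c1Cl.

Molecular formula from the SMILES: C8H8ClNO3.
DoU = (2C + 2 + N − H − X)/2 = (2·8 + 2 + 1 − 8 − 1)/2 = 10/2 = 5.
(Structurally: 1 ring(s) + 4 π bond(s) = 5.)

5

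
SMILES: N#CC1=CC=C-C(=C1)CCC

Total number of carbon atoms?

The symbol for carbon appears 10 times in the SMILES.

10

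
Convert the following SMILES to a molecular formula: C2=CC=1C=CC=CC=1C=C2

C10H8

Heavy atoms from the SMILES: 10 C.
Implicit hydrogens by atom environment:
  8 × C (aromatic): 1 H each → 8
  2 × C (aromatic): no H
  Total hydrogens = 8.
Molecular formula: C10H8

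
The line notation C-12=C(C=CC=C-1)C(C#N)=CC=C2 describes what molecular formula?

Heavy atoms from the SMILES: 11 C, 1 N.
Implicit hydrogens by atom environment:
  7 × C (aromatic): 1 H each → 7
  3 × C (aromatic): no H
  1 × C: no H
  1 × N: no H
  Total hydrogens = 7.
Molecular formula: C11H7N

C11H7N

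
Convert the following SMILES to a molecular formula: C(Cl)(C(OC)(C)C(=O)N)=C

Heavy atoms from the SMILES: 6 C, 1 Cl, 1 N, 2 O.
Implicit hydrogens by atom environment:
  3 × C: no H
  2 × C: 3 H each → 6
  2 × O: no H
  1 × C: 2 H
  1 × Cl: no H
  1 × N: 2 H
  Total hydrogens = 10.
Molecular formula: C6H10ClNO2

C6H10ClNO2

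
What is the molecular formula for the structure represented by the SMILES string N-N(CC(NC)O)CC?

C5H15N3O

Heavy atoms from the SMILES: 5 C, 3 N, 1 O.
Implicit hydrogens by atom environment:
  2 × C: 3 H each → 6
  2 × C: 2 H each → 4
  1 × C: 1 H
  1 × N: 2 H
  1 × N: 1 H
  1 × N: no H
  1 × O: 1 H
  Total hydrogens = 15.
Molecular formula: C5H15N3O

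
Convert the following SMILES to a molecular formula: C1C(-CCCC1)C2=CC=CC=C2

Heavy atoms from the SMILES: 12 C.
Implicit hydrogens by atom environment:
  5 × C: 2 H each → 10
  5 × C (aromatic): 1 H each → 5
  1 × C: 1 H
  1 × C (aromatic): no H
  Total hydrogens = 16.
Molecular formula: C12H16

C12H16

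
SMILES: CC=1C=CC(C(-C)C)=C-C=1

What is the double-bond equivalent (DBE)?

Molecular formula from the SMILES: C10H14.
DoU = (2C + 2 + N − H − X)/2 = (2·10 + 2 + 0 − 14 − 0)/2 = 8/2 = 4.
(Structurally: 1 ring(s) + 3 π bond(s) = 4.)

4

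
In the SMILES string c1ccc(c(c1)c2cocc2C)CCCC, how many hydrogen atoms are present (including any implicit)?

18

Hydrogens are implicit in SMILES; fill each atom to its normal valence:
  6 × C (aromatic): 1 H each → 6
  4 × C (aromatic): no H
  3 × C: 2 H each → 6
  2 × C: 3 H each → 6
  1 × O (aromatic): no H
  Total hydrogens = 18.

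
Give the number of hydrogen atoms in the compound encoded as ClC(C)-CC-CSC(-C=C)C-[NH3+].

Hydrogens are implicit in SMILES; fill each atom to its normal valence:
  5 × C: 2 H each → 10
  3 × C: 1 H each → 3
  1 × C: 3 H
  1 × Cl: no H
  1 × N (charge +1): 3 H
  1 × S: no H
  Total hydrogens = 19.

19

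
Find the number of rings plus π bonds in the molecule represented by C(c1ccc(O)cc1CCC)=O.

Molecular formula from the SMILES: C10H12O2.
DoU = (2C + 2 + N − H − X)/2 = (2·10 + 2 + 0 − 12 − 0)/2 = 10/2 = 5.
(Structurally: 1 ring(s) + 4 π bond(s) = 5.)

5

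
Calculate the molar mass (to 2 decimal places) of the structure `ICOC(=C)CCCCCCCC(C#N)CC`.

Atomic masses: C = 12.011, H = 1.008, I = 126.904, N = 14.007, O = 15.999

349.26

Molecular formula: C14H24INO.
M = 14×12.011 + 24×1.008 + 1×126.904 + 1×14.007 + 1×15.999 = 349.26 g/mol.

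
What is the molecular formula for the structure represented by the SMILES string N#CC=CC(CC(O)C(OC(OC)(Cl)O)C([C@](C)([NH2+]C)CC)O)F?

C15H27ClFN2O5+

Heavy atoms from the SMILES: 15 C, 1 Cl, 1 F, 2 N, 5 O.
Implicit hydrogens by atom environment:
  6 × C: 1 H each → 6
  4 × C: 3 H each → 12
  3 × C: no H
  3 × O: 1 H each → 3
  2 × C: 2 H each → 4
  2 × O: no H
  1 × Cl: no H
  1 × F: no H
  1 × N (charge +1): 2 H
  1 × N: no H
  Total hydrogens = 27.
Net charge +1.
Molecular formula: C15H27ClFN2O5+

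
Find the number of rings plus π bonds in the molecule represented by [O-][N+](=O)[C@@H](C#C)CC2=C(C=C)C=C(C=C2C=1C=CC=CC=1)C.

12

Molecular formula from the SMILES: C19H17NO2.
DoU = (2C + 2 + N − H − X)/2 = (2·19 + 2 + 1 − 17 − 0)/2 = 24/2 = 12.
(Structurally: 2 ring(s) + 10 π bond(s) = 12.)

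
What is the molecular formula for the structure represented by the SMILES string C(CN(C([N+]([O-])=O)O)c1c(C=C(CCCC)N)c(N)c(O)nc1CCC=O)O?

C17H27N5O6

Heavy atoms from the SMILES: 17 C, 5 N, 6 O.
Implicit hydrogens by atom environment:
  7 × C: 2 H each → 14
  5 × C (aromatic): no H
  3 × C: 1 H each → 3
  3 × O: 1 H each → 3
  2 × N: 2 H each → 4
  2 × O: no H
  1 × C: 3 H
  1 × C: no H
  1 × N (aromatic): no H
  1 × N: no H
  1 × N (charge +1): no H
  1 × O (charge -1): no H
  Total hydrogens = 27.
Molecular formula: C17H27N5O6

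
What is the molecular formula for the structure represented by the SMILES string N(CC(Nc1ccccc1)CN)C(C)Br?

C11H18BrN3

Heavy atoms from the SMILES: 1 Br, 11 C, 3 N.
Implicit hydrogens by atom environment:
  5 × C (aromatic): 1 H each → 5
  2 × C: 2 H each → 4
  2 × C: 1 H each → 2
  2 × N: 1 H each → 2
  1 × Br: no H
  1 × C: 3 H
  1 × C (aromatic): no H
  1 × N: 2 H
  Total hydrogens = 18.
Molecular formula: C11H18BrN3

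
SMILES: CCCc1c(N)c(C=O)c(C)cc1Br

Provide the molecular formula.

C11H14BrNO

Heavy atoms from the SMILES: 1 Br, 11 C, 1 N, 1 O.
Implicit hydrogens by atom environment:
  5 × C (aromatic): no H
  2 × C: 3 H each → 6
  2 × C: 2 H each → 4
  1 × Br: no H
  1 × C (aromatic): 1 H
  1 × C: 1 H
  1 × N: 2 H
  1 × O: no H
  Total hydrogens = 14.
Molecular formula: C11H14BrNO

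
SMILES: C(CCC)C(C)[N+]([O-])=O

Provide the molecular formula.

Heavy atoms from the SMILES: 6 C, 1 N, 2 O.
Implicit hydrogens by atom environment:
  3 × C: 2 H each → 6
  2 × C: 3 H each → 6
  1 × C: 1 H
  1 × N (charge +1): no H
  1 × O: no H
  1 × O (charge -1): no H
  Total hydrogens = 13.
Molecular formula: C6H13NO2

C6H13NO2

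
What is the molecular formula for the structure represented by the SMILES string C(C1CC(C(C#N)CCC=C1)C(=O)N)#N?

Heavy atoms from the SMILES: 11 C, 3 N, 1 O.
Implicit hydrogens by atom environment:
  5 × C: 1 H each → 5
  3 × C: 2 H each → 6
  3 × C: no H
  2 × N: no H
  1 × N: 2 H
  1 × O: no H
  Total hydrogens = 13.
Molecular formula: C11H13N3O

C11H13N3O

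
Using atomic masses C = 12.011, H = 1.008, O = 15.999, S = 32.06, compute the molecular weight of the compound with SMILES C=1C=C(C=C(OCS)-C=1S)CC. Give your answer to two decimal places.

Molecular formula: C9H12OS2.
M = 9×12.011 + 12×1.008 + 1×15.999 + 2×32.06 = 200.31 g/mol.

200.31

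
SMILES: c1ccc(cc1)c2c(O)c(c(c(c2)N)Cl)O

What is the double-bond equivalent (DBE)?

8

Molecular formula from the SMILES: C12H10ClNO2.
DoU = (2C + 2 + N − H − X)/2 = (2·12 + 2 + 1 − 10 − 1)/2 = 16/2 = 8.
(Structurally: 2 ring(s) + 6 π bond(s) = 8.)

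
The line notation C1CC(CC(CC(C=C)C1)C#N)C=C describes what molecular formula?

C13H19N

Heavy atoms from the SMILES: 13 C, 1 N.
Implicit hydrogens by atom environment:
  7 × C: 2 H each → 14
  5 × C: 1 H each → 5
  1 × C: no H
  1 × N: no H
  Total hydrogens = 19.
Molecular formula: C13H19N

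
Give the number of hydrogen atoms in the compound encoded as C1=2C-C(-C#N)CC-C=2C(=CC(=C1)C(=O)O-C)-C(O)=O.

13

Hydrogens are implicit in SMILES; fill each atom to its normal valence:
  4 × C (aromatic): no H
  3 × C: 2 H each → 6
  3 × C: no H
  3 × O: no H
  2 × C (aromatic): 1 H each → 2
  1 × C: 3 H
  1 × C: 1 H
  1 × N: no H
  1 × O: 1 H
  Total hydrogens = 13.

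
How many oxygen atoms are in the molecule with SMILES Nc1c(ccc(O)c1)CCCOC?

2

The symbol for oxygen appears 2 times in the SMILES.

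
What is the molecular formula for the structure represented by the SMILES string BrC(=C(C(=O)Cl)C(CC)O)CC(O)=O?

C8H10BrClO4

Heavy atoms from the SMILES: 1 Br, 8 C, 1 Cl, 4 O.
Implicit hydrogens by atom environment:
  4 × C: no H
  2 × C: 2 H each → 4
  2 × O: 1 H each → 2
  2 × O: no H
  1 × Br: no H
  1 × C: 3 H
  1 × C: 1 H
  1 × Cl: no H
  Total hydrogens = 10.
Molecular formula: C8H10BrClO4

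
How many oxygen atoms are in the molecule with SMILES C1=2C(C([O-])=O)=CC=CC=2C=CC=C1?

The symbol for oxygen appears 2 times in the SMILES.

2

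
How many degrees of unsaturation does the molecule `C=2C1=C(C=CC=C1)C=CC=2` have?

7

Molecular formula from the SMILES: C10H8.
DoU = (2C + 2 + N − H − X)/2 = (2·10 + 2 + 0 − 8 − 0)/2 = 14/2 = 7.
(Structurally: 2 ring(s) + 5 π bond(s) = 7.)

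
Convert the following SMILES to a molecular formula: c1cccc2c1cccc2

Heavy atoms from the SMILES: 10 C.
Implicit hydrogens by atom environment:
  8 × C (aromatic): 1 H each → 8
  2 × C (aromatic): no H
  Total hydrogens = 8.
Molecular formula: C10H8

C10H8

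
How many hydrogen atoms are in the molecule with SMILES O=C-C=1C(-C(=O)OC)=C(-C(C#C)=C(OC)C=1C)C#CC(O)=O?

12

Hydrogens are implicit in SMILES; fill each atom to its normal valence:
  6 × C (aromatic): no H
  5 × C: no H
  5 × O: no H
  3 × C: 3 H each → 9
  2 × C: 1 H each → 2
  1 × O: 1 H
  Total hydrogens = 12.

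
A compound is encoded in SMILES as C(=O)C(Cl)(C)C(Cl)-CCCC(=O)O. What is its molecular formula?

C8H12Cl2O3

Heavy atoms from the SMILES: 8 C, 2 Cl, 3 O.
Implicit hydrogens by atom environment:
  3 × C: 2 H each → 6
  2 × C: 1 H each → 2
  2 × C: no H
  2 × Cl: no H
  2 × O: no H
  1 × C: 3 H
  1 × O: 1 H
  Total hydrogens = 12.
Molecular formula: C8H12Cl2O3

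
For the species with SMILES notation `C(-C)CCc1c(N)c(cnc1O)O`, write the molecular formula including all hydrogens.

Heavy atoms from the SMILES: 9 C, 2 N, 2 O.
Implicit hydrogens by atom environment:
  4 × C (aromatic): no H
  3 × C: 2 H each → 6
  2 × O: 1 H each → 2
  1 × C: 3 H
  1 × C (aromatic): 1 H
  1 × N: 2 H
  1 × N (aromatic): no H
  Total hydrogens = 14.
Molecular formula: C9H14N2O2

C9H14N2O2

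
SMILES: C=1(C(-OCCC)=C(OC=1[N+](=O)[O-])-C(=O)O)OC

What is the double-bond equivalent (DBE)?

5

Molecular formula from the SMILES: C9H11NO7.
DoU = (2C + 2 + N − H − X)/2 = (2·9 + 2 + 1 − 11 − 0)/2 = 10/2 = 5.
(Structurally: 1 ring(s) + 4 π bond(s) = 5.)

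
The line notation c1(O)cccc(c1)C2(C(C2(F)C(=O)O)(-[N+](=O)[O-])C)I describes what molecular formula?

C11H9FINO5

Heavy atoms from the SMILES: 11 C, 1 F, 1 I, 1 N, 5 O.
Implicit hydrogens by atom environment:
  4 × C (aromatic): 1 H each → 4
  4 × C: no H
  2 × C (aromatic): no H
  2 × O: 1 H each → 2
  2 × O: no H
  1 × C: 3 H
  1 × F: no H
  1 × I: no H
  1 × N (charge +1): no H
  1 × O (charge -1): no H
  Total hydrogens = 9.
Molecular formula: C11H9FINO5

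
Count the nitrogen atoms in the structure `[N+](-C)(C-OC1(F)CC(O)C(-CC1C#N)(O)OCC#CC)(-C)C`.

The symbol for nitrogen appears 2 times in the SMILES.

2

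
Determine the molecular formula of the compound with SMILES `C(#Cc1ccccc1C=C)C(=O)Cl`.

Heavy atoms from the SMILES: 11 C, 1 Cl, 1 O.
Implicit hydrogens by atom environment:
  4 × C (aromatic): 1 H each → 4
  3 × C: no H
  2 × C (aromatic): no H
  1 × C: 2 H
  1 × C: 1 H
  1 × Cl: no H
  1 × O: no H
  Total hydrogens = 7.
Molecular formula: C11H7ClO

C11H7ClO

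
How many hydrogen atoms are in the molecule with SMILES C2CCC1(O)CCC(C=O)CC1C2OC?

20

Hydrogens are implicit in SMILES; fill each atom to its normal valence:
  6 × C: 2 H each → 12
  4 × C: 1 H each → 4
  2 × O: no H
  1 × C: 3 H
  1 × C: no H
  1 × O: 1 H
  Total hydrogens = 20.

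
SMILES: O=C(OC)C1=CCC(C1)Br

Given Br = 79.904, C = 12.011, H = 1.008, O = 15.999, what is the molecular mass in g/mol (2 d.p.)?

205.05

Molecular formula: C7H9BrO2.
M = 1×79.904 + 7×12.011 + 9×1.008 + 2×15.999 = 205.05 g/mol.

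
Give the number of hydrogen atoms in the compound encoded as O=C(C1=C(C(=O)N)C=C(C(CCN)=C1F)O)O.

Hydrogens are implicit in SMILES; fill each atom to its normal valence:
  5 × C (aromatic): no H
  2 × C: 2 H each → 4
  2 × C: no H
  2 × N: 2 H each → 4
  2 × O: 1 H each → 2
  2 × O: no H
  1 × C (aromatic): 1 H
  1 × F: no H
  Total hydrogens = 11.

11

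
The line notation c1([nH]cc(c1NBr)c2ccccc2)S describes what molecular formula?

Heavy atoms from the SMILES: 1 Br, 10 C, 2 N, 1 S.
Implicit hydrogens by atom environment:
  6 × C (aromatic): 1 H each → 6
  4 × C (aromatic): no H
  1 × Br: no H
  1 × N (aromatic): 1 H
  1 × N: 1 H
  1 × S: 1 H
  Total hydrogens = 9.
Molecular formula: C10H9BrN2S

C10H9BrN2S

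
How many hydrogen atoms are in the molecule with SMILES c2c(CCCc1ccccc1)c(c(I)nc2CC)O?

Hydrogens are implicit in SMILES; fill each atom to its normal valence:
  6 × C (aromatic): 1 H each → 6
  5 × C (aromatic): no H
  4 × C: 2 H each → 8
  1 × C: 3 H
  1 × I: no H
  1 × N (aromatic): no H
  1 × O: 1 H
  Total hydrogens = 18.

18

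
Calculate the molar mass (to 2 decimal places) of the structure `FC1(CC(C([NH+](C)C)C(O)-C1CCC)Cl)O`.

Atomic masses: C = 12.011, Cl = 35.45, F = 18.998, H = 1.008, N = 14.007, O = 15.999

Molecular formula: C11H22ClFNO2+.
M = 11×12.011 + 1×35.45 + 1×18.998 + 22×1.008 + 1×14.007 + 2×15.999 = 254.75 g/mol.

254.75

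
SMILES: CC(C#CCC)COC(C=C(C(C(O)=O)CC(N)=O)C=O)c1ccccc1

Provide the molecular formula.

C21H25NO5

Heavy atoms from the SMILES: 21 C, 1 N, 5 O.
Implicit hydrogens by atom environment:
  5 × C: 1 H each → 5
  5 × C (aromatic): 1 H each → 5
  5 × C: no H
  4 × O: no H
  3 × C: 2 H each → 6
  2 × C: 3 H each → 6
  1 × C (aromatic): no H
  1 × N: 2 H
  1 × O: 1 H
  Total hydrogens = 25.
Molecular formula: C21H25NO5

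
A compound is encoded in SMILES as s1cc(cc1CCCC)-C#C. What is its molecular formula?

Heavy atoms from the SMILES: 10 C, 1 S.
Implicit hydrogens by atom environment:
  3 × C: 2 H each → 6
  2 × C (aromatic): 1 H each → 2
  2 × C (aromatic): no H
  1 × C: 3 H
  1 × C: 1 H
  1 × C: no H
  1 × S (aromatic): no H
  Total hydrogens = 12.
Molecular formula: C10H12S

C10H12S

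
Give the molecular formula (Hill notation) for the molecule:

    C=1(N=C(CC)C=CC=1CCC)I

C10H14IN

Heavy atoms from the SMILES: 10 C, 1 I, 1 N.
Implicit hydrogens by atom environment:
  3 × C: 2 H each → 6
  3 × C (aromatic): no H
  2 × C: 3 H each → 6
  2 × C (aromatic): 1 H each → 2
  1 × I: no H
  1 × N (aromatic): no H
  Total hydrogens = 14.
Molecular formula: C10H14IN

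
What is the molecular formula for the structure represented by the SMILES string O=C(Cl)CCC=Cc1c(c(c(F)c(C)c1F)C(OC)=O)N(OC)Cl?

Heavy atoms from the SMILES: 15 C, 2 Cl, 2 F, 1 N, 4 O.
Implicit hydrogens by atom environment:
  6 × C (aromatic): no H
  4 × O: no H
  3 × C: 3 H each → 9
  2 × C: 2 H each → 4
  2 × C: 1 H each → 2
  2 × C: no H
  2 × Cl: no H
  2 × F: no H
  1 × N: no H
  Total hydrogens = 15.
Molecular formula: C15H15Cl2F2NO4

C15H15Cl2F2NO4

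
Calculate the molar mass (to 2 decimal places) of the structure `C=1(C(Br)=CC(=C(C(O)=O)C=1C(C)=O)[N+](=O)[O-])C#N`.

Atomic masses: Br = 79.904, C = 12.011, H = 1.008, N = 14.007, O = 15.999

Molecular formula: C10H5BrN2O5.
M = 1×79.904 + 10×12.011 + 5×1.008 + 2×14.007 + 5×15.999 = 313.06 g/mol.

313.06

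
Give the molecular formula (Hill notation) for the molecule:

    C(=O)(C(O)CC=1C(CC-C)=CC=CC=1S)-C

Heavy atoms from the SMILES: 13 C, 2 O, 1 S.
Implicit hydrogens by atom environment:
  3 × C: 2 H each → 6
  3 × C (aromatic): 1 H each → 3
  3 × C (aromatic): no H
  2 × C: 3 H each → 6
  1 × C: 1 H
  1 × C: no H
  1 × O: 1 H
  1 × O: no H
  1 × S: 1 H
  Total hydrogens = 18.
Molecular formula: C13H18O2S

C13H18O2S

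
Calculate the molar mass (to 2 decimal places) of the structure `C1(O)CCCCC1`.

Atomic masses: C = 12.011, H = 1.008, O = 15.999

Molecular formula: C6H12O.
M = 6×12.011 + 12×1.008 + 1×15.999 = 100.16 g/mol.

100.16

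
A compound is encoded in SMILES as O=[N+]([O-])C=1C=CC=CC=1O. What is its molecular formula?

Heavy atoms from the SMILES: 6 C, 1 N, 3 O.
Implicit hydrogens by atom environment:
  4 × C (aromatic): 1 H each → 4
  2 × C (aromatic): no H
  1 × N (charge +1): no H
  1 × O: 1 H
  1 × O: no H
  1 × O (charge -1): no H
  Total hydrogens = 5.
Molecular formula: C6H5NO3

C6H5NO3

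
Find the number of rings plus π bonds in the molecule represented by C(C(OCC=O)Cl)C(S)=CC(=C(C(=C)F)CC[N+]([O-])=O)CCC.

5

Molecular formula from the SMILES: C15H21ClFNO4S.
DoU = (2C + 2 + N − H − X)/2 = (2·15 + 2 + 1 − 21 − 2)/2 = 10/2 = 5.
(Structurally: 0 ring(s) + 5 π bond(s) = 5.)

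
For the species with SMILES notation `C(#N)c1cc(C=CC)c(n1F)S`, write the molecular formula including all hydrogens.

C8H7FN2S

Heavy atoms from the SMILES: 8 C, 1 F, 2 N, 1 S.
Implicit hydrogens by atom environment:
  3 × C (aromatic): no H
  2 × C: 1 H each → 2
  1 × C: 3 H
  1 × C (aromatic): 1 H
  1 × C: no H
  1 × F: no H
  1 × N (aromatic): no H
  1 × N: no H
  1 × S: 1 H
  Total hydrogens = 7.
Molecular formula: C8H7FN2S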